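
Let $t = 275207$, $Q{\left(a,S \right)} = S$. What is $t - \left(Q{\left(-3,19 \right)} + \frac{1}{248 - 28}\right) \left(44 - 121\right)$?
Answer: $\frac{5533407}{20} \approx 2.7667 \cdot 10^{5}$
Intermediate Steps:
$t - \left(Q{\left(-3,19 \right)} + \frac{1}{248 - 28}\right) \left(44 - 121\right) = 275207 - \left(19 + \frac{1}{248 - 28}\right) \left(44 - 121\right) = 275207 - \left(19 + \frac{1}{220}\right) \left(-77\right) = 275207 - \frac{4181}{220} \left(-77\right) = 275207 - - \frac{29267}{20} = 275207 + \frac{29267}{20} = \frac{5533407}{20}$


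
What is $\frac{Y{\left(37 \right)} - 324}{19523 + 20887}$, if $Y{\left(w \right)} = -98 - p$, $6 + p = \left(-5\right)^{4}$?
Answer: $- \frac{347}{13470} \approx -0.025761$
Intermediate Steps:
$p = 619$ ($p = -6 + \left(-5\right)^{4} = -6 + 625 = 619$)
$Y{\left(w \right)} = -717$ ($Y{\left(w \right)} = -98 - 619 = -717$)
$\frac{Y{\left(37 \right)} - 324}{19523 + 20887} = \frac{-717 - 324}{19523 + 20887} = - \frac{1041}{40410} = \left(-1041\right) \frac{1}{40410} = - \frac{347}{13470}$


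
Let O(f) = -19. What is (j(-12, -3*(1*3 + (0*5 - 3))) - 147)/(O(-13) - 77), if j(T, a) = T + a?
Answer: 53/32 ≈ 1.6563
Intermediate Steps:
(j(-12, -3*(1*3 + (0*5 - 3))) - 147)/(O(-13) - 77) = ((-12 - 3*(1*3 + (0*5 - 3))) - 147)/(-19 - 77) = ((-12 - 3*(3 + (0 - 3))) - 147)/(-96) = ((-12 - 3*(3 - 3)) - 147)*(-1/96) = ((-12 - 3*0) - 147)*(-1/96) = ((-12 + 0) - 147)*(-1/96) = (-12 - 147)*(-1/96) = -159*(-1/96) = 53/32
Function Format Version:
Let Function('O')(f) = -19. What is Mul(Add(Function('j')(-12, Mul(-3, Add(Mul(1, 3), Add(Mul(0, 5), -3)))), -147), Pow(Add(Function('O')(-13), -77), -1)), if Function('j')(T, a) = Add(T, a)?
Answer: Rational(53, 32) ≈ 1.6563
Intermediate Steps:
Mul(Add(Function('j')(-12, Mul(-3, Add(Mul(1, 3), Add(Mul(0, 5), -3)))), -147), Pow(Add(Function('O')(-13), -77), -1)) = Mul(Add(Add(-12, Mul(-3, Add(Mul(1, 3), Add(Mul(0, 5), -3)))), -147), Pow(Add(-19, -77), -1)) = Mul(Add(Add(-12, Mul(-3, Add(3, Add(0, -3)))), -147), Pow(-96, -1)) = Mul(Add(Add(-12, Mul(-3, Add(3, -3))), -147), Rational(-1, 96)) = Mul(Add(Add(-12, Mul(-3, 0)), -147), Rational(-1, 96)) = Mul(Add(Add(-12, 0), -147), Rational(-1, 96)) = Mul(Add(-12, -147), Rational(-1, 96)) = Mul(-159, Rational(-1, 96)) = Rational(53, 32)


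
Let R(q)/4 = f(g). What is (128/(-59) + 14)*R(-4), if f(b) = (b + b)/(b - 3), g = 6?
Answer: 11168/59 ≈ 189.29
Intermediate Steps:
f(b) = 2*b/(-3 + b) (f(b) = (2*b)/(-3 + b) = 2*b/(-3 + b))
R(q) = 16 (R(q) = 4*(2*6/(-3 + 6)) = 4*(2*6/3) = 4*(2*6*(1/3)) = 4*4 = 16)
(128/(-59) + 14)*R(-4) = (128/(-59) + 14)*16 = (128*(-1/59) + 14)*16 = (-128/59 + 14)*16 = (698/59)*16 = 11168/59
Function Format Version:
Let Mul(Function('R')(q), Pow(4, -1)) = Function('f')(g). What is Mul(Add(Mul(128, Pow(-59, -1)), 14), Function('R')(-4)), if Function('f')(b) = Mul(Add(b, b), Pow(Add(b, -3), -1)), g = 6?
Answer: Rational(11168, 59) ≈ 189.29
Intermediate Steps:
Function('f')(b) = Mul(2, b, Pow(Add(-3, b), -1)) (Function('f')(b) = Mul(Mul(2, b), Pow(Add(-3, b), -1)) = Mul(2, b, Pow(Add(-3, b), -1)))
Function('R')(q) = 16 (Function('R')(q) = Mul(4, Mul(2, 6, Pow(Add(-3, 6), -1))) = Mul(4, Mul(2, 6, Pow(3, -1))) = Mul(4, Mul(2, 6, Rational(1, 3))) = Mul(4, 4) = 16)
Mul(Add(Mul(128, Pow(-59, -1)), 14), Function('R')(-4)) = Mul(Add(Mul(128, Pow(-59, -1)), 14), 16) = Mul(Add(Mul(128, Rational(-1, 59)), 14), 16) = Mul(Add(Rational(-128, 59), 14), 16) = Mul(Rational(698, 59), 16) = Rational(11168, 59)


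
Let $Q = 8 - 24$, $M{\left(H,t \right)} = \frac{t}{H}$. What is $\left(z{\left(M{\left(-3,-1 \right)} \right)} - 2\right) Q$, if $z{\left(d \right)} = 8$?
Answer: $-96$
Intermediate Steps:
$Q = -16$ ($Q = 8 - 24 = -16$)
$\left(z{\left(M{\left(-3,-1 \right)} \right)} - 2\right) Q = \left(8 - 2\right) \left(-16\right) = 6 \left(-16\right) = -96$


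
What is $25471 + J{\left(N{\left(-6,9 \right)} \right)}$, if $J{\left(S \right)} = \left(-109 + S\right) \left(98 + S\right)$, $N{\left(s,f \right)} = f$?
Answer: $14771$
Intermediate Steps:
$25471 + J{\left(N{\left(-6,9 \right)} \right)} = 25471 - \left(10781 - 81\right) = 25471 - 10700 = 14771$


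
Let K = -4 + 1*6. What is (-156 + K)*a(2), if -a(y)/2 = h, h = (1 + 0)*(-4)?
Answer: -1232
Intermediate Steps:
h = -4 (h = 1*(-4) = -4)
a(y) = 8 (a(y) = -2*(-4) = 8)
K = 2 (K = -4 + 6 = 2)
(-156 + K)*a(2) = (-156 + 2)*8 = -154*8 = -1232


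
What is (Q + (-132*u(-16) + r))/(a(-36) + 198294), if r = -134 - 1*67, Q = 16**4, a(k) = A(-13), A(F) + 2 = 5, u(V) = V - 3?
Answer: 67843/198297 ≈ 0.34213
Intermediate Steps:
u(V) = -3 + V
A(F) = 3 (A(F) = -2 + 5 = 3)
a(k) = 3
Q = 65536
r = -201 (r = -134 - 67 = -201)
(Q + (-132*u(-16) + r))/(a(-36) + 198294) = (65536 + (-132*(-3 - 16) - 201))/(3 + 198294) = (65536 + (-132*(-19) - 201))/198297 = (65536 + (2508 - 201))*(1/198297) = (65536 + 2307)*(1/198297) = 67843*(1/198297) = 67843/198297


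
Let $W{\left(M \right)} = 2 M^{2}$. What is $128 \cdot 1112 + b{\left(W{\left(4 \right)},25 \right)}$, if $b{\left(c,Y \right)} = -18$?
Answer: $142318$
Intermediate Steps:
$128 \cdot 1112 + b{\left(W{\left(4 \right)},25 \right)} = 128 \cdot 1112 - 18 = 142336 - 18 = 142318$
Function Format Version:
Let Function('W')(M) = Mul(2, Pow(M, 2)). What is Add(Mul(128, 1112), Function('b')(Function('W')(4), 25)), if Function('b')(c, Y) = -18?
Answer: 142318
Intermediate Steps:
Add(Mul(128, 1112), Function('b')(Function('W')(4), 25)) = Add(Mul(128, 1112), -18) = Add(142336, -18) = 142318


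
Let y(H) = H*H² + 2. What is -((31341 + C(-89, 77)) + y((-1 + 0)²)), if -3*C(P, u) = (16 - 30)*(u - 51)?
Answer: -94396/3 ≈ -31465.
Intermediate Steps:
C(P, u) = -238 + 14*u/3 (C(P, u) = -(16 - 30)*(u - 51)/3 = -(-14)*(-51 + u)/3 = -(714 - 14*u)/3 = -238 + 14*u/3)
y(H) = 2 + H³ (y(H) = H³ + 2 = 2 + H³)
-((31341 + C(-89, 77)) + y((-1 + 0)²)) = -((31341 + (-238 + (14/3)*77)) + (2 + ((-1 + 0)²)³)) = -((31341 + (-238 + 1078/3)) + (2 + ((-1)²)³)) = -((31341 + 364/3) + (2 + 1³)) = -(94387/3 + (2 + 1)) = -(94387/3 + 3) = -1*94396/3 = -94396/3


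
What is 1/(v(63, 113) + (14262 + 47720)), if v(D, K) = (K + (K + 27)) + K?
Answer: 1/62348 ≈ 1.6039e-5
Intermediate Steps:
v(D, K) = 27 + 3*K (v(D, K) = (K + (27 + K)) + K = (27 + 2*K) + K = 27 + 3*K)
1/(v(63, 113) + (14262 + 47720)) = 1/((27 + 3*113) + (14262 + 47720)) = 1/((27 + 339) + 61982) = 1/(366 + 61982) = 1/62348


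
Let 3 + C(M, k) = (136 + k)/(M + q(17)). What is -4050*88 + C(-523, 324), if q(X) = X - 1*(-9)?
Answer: -177132751/497 ≈ -3.5640e+5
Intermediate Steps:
q(X) = 9 + X (q(X) = X + 9 = 9 + X)
C(M, k) = -3 + (136 + k)/(26 + M) (C(M, k) = -3 + (136 + k)/(M + (9 + 17)) = -3 + (136 + k)/(M + 26) = -3 + (136 + k)/(26 + M))
-4050*88 + C(-523, 324) = -4050*88 + (58 + 324 - 3*(-523))/(26 - 523) = -356400 + (58 + 324 + 1569)/(-497) = -356400 - 1/497*1951 = -356400 - 1951/497 = -177132751/497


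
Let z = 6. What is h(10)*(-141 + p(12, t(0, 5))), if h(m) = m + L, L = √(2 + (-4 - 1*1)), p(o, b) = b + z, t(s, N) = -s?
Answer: -1350 - 135*I*√3 ≈ -1350.0 - 233.83*I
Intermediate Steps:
p(o, b) = 6 + b (p(o, b) = b + 6 = 6 + b)
L = I*√3 (L = √(2 + (-4 - 1)) = √(2 - 5) = √(-3) = I*√3 ≈ 1.732*I)
h(m) = m + I*√3
h(10)*(-141 + p(12, t(0, 5))) = (10 + I*√3)*(-141 + (6 - 1*0)) = (10 + I*√3)*(-141 + (6 + 0)) = (10 + I*√3)*(-141 + 6) = (10 + I*√3)*(-135) = -1350 - 135*I*√3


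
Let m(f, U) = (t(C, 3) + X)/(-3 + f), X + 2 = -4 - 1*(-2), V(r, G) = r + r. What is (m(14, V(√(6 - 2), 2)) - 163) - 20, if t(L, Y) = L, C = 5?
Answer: -2012/11 ≈ -182.91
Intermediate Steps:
V(r, G) = 2*r
X = -4 (X = -2 + (-4 - 1*(-2)) = -2 + (-4 + 2) = -2 - 2 = -4)
m(f, U) = 1/(-3 + f) (m(f, U) = (5 - 4)/(-3 + f) = 1/(-3 + f))
(m(14, V(√(6 - 2), 2)) - 163) - 20 = (1/(-3 + 14) - 163) - 20 = (1/11 - 163) - 20 = -1792/11 - 20 = -2012/11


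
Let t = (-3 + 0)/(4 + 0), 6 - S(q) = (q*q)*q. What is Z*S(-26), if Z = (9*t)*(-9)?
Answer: 2136213/2 ≈ 1.0681e+6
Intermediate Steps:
S(q) = 6 - q**3 (S(q) = 6 - q*q*q = 6 - q**2*q = 6 - q**3)
t = -3/4 ≈ -0.75000
Z = 243/4 (Z = (9*(-3/4))*(-9) = -27/4*(-9) = 243/4 ≈ 60.750)
Z*S(-26) = 243*(6 - 1*(-26)**3)/4 = 243*(6 - 1*(-17576))/4 = 243*(6 + 17576)/4 = (243/4)*17582 = 2136213/2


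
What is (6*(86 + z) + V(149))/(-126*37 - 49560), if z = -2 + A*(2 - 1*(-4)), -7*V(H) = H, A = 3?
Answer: -4135/379554 ≈ -0.010894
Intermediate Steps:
V(H) = -H/7
z = 16 (z = -2 + 3*(2 - 1*(-4)) = -2 + 3*(2 + 4) = -2 + 3*6 = -2 + 18 = 16)
(6*(86 + z) + V(149))/(-126*37 - 49560) = (6*(86 + 16) - ⅐*149)/(-126*37 - 49560) = (6*102 - 149/7)/(-4662 - 49560) = (612 - 149/7)/(-54222) = (4135/7)*(-1/54222) = -4135/379554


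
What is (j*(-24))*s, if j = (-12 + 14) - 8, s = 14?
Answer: 2016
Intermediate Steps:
j = -6 (j = 2 - 8 = -6)
(j*(-24))*s = -6*(-24)*14 = 144*14 = 2016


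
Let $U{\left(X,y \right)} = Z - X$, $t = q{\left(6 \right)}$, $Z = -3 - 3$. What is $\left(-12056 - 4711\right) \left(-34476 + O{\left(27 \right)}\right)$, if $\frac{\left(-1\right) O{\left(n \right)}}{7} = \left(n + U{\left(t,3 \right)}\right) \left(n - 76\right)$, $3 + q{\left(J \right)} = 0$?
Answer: $440033148$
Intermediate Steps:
$q{\left(J \right)} = -3$ ($q{\left(J \right)} = -3 + 0 = -3$)
$Z = -6$ ($Z = -3 - 3 = -6$)
$t = -3$
$U{\left(X,y \right)} = -6 - X$
$O{\left(n \right)} = - 7 \left(-76 + n\right) \left(-3 + n\right)$ ($O{\left(n \right)} = - 7 \left(n - 3\right) \left(n - 76\right) = - 7 \left(n + \left(-6 + 3\right)\right) \left(-76 + n\right) = - 7 \left(n - 3\right) \left(-76 + n\right) = - 7 \left(-3 + n\right) \left(-76 + n\right) = - 7 \left(-76 + n\right) \left(-3 + n\right)$)
$\left(-12056 - 4711\right) \left(-34476 + O{\left(27 \right)}\right) = \left(-12056 - 4711\right) \left(-34476 - \left(-13335 + 5103\right)\right) = - 16767 \left(-34476 - -8232\right) = - 16767 \left(-34476 + 8232\right) = \left(-16767\right) \left(-26244\right) = 440033148$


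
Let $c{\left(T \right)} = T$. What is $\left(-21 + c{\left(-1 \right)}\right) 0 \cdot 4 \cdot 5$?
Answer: $0$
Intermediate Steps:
$\left(-21 + c{\left(-1 \right)}\right) 0 \cdot 4 \cdot 5 = \left(-21 - 1\right) 0 \cdot 4 \cdot 5 = - 22 \cdot 0 \cdot 5 = \left(-22\right) 0 = 0$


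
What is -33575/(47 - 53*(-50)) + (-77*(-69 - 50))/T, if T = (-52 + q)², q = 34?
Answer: 4611437/291276 ≈ 15.832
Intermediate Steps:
T = 324 (T = (-52 + 34)² = (-18)² = 324)
-33575/(47 - 53*(-50)) + (-77*(-69 - 50))/T = -33575/(47 - 53*(-50)) - 77*(-69 - 50)/324 = -33575/(47 + 2650) - 77*(-119)*(1/324) = -33575/2697 + 9163*(1/324) = -33575*1/2697 + 9163/324 = -33575/2697 + 9163/324 = 4611437/291276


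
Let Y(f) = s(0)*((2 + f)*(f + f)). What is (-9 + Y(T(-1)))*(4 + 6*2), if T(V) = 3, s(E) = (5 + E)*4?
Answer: 9456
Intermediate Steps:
s(E) = 20 + 4*E
Y(f) = 40*f*(2 + f) (Y(f) = (20 + 4*0)*((2 + f)*(f + f)) = (20 + 0)*((2 + f)*(2*f)) = 20*(2*f*(2 + f)) = 40*f*(2 + f))
(-9 + Y(T(-1)))*(4 + 6*2) = (-9 + 40*3*(2 + 3))*(4 + 6*2) = (-9 + 40*3*5)*(4 + 12) = (-9 + 600)*16 = 591*16 = 9456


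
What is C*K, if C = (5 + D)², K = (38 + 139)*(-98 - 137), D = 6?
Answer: -5032995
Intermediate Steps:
K = -41595 (K = 177*(-235) = -41595)
C = 121 (C = (5 + 6)² = 11² = 121)
C*K = 121*(-41595) = -5032995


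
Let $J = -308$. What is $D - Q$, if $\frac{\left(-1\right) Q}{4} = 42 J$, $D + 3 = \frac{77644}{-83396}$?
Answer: $- \frac{1078892614}{20849} \approx -51748.0$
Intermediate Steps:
$D = - \frac{81958}{20849}$ ($D = -3 + \frac{77644}{-83396} = -3 + 77644 \left(- \frac{1}{83396}\right) = -3 - \frac{19411}{20849} = - \frac{81958}{20849} \approx -3.931$)
$Q = 51744$ ($Q = - 4 \cdot 42 \left(-308\right) = \left(-4\right) \left(-12936\right) = 51744$)
$D - Q = - \frac{81958}{20849} - 51744 = - \frac{1078892614}{20849}$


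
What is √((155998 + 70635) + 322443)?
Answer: 2*√137269 ≈ 741.00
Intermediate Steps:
√((155998 + 70635) + 322443) = √(226633 + 322443) = √549076 = 2*√137269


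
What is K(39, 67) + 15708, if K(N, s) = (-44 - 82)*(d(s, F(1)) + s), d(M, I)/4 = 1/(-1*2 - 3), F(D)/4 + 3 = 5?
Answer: 36834/5 ≈ 7366.8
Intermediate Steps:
F(D) = 8 (F(D) = -12 + 4*5 = -12 + 20 = 8)
d(M, I) = -⅘ (d(M, I) = 4/(-1*2 - 3) = 4/(-2 - 3) = 4/(-5) = 4*(-⅕) = -⅘)
K(N, s) = 504/5 - 126*s (K(N, s) = (-44 - 82)*(-⅘ + s) = -126*(-⅘ + s) = 504/5 - 126*s)
K(39, 67) + 15708 = (504/5 - 126*67) + 15708 = (504/5 - 8442) + 15708 = -41706/5 + 15708 = 36834/5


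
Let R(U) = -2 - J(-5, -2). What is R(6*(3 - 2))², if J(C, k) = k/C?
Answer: 144/25 ≈ 5.7600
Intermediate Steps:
R(U) = -12/5 (R(U) = -2 - (-2)/(-5) = -2 - (-2)*(-1)/5 = -2 - 1*⅖ = -2 - ⅖ = -12/5)
R(6*(3 - 2))² = (-12/5)² = 144/25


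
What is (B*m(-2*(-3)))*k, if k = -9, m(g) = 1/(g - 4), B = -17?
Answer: 153/2 ≈ 76.500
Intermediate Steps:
m(g) = 1/(-4 + g)
(B*m(-2*(-3)))*k = -17/(-4 - 2*(-3))*(-9) = -17/(-4 + 6)*(-9) = -17/2*(-9) = 153/2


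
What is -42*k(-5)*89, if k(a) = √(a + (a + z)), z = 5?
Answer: -3738*I*√5 ≈ -8358.4*I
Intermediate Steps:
k(a) = √(5 + 2*a) (k(a) = √(a + (a + 5)) = √(a + (5 + a)) = √(5 + 2*a))
-42*k(-5)*89 = -42*√(5 + 2*(-5))*89 = -42*√(5 - 10)*89 = -42*I*√5*89 = -3738*I*√5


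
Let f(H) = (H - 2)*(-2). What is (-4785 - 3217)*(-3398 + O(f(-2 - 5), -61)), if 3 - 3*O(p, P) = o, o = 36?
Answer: 27278818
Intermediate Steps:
f(H) = 4 - 2*H (f(H) = (-2 + H)*(-2) = 4 - 2*H)
O(p, P) = -11 (O(p, P) = 1 - ⅓*36 = 1 - 12 = -11)
(-4785 - 3217)*(-3398 + O(f(-2 - 5), -61)) = (-4785 - 3217)*(-3398 - 11) = -8002*(-3409) = 27278818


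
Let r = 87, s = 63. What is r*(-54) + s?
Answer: -4635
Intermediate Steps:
r*(-54) + s = 87*(-54) + 63 = -4698 + 63 = -4635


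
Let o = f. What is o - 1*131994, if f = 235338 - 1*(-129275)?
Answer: 232619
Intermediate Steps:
f = 364613 (f = 235338 + 129275 = 364613)
o = 364613
o - 1*131994 = 364613 - 1*131994 = 364613 - 131994 = 232619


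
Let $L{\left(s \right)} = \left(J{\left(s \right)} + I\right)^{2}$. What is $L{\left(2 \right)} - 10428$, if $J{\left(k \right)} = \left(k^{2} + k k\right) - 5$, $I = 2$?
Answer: $-10403$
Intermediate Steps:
$J{\left(k \right)} = -5 + 2 k^{2}$ ($J{\left(k \right)} = \left(k^{2} + k^{2}\right) - 5 = 2 k^{2} - 5 = -5 + 2 k^{2}$)
$L{\left(s \right)} = \left(-3 + 2 s^{2}\right)^{2}$ ($L{\left(s \right)} = \left(\left(-5 + 2 s^{2}\right) + 2\right)^{2} = \left(-3 + 2 s^{2}\right)^{2}$)
$L{\left(2 \right)} - 10428 = \left(-3 + 2 \cdot 2^{2}\right)^{2} - 10428 = \left(-3 + 2 \cdot 4\right)^{2} - 10428 = \left(-3 + 8\right)^{2} - 10428 = 5^{2} - 10428 = 25 - 10428 = -10403$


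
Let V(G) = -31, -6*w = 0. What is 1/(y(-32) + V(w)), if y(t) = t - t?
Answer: -1/31 ≈ -0.032258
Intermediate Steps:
w = 0 (w = -1/6*0 = 0)
y(t) = 0
1/(y(-32) + V(w)) = 1/(0 - 31) = 1/(-31) = -1/31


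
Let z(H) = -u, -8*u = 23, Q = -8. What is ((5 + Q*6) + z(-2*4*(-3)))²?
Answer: 103041/64 ≈ 1610.0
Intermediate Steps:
u = -23/8 (u = -⅛*23 = -23/8 ≈ -2.8750)
z(H) = 23/8 (z(H) = -1*(-23/8) = 23/8)
((5 + Q*6) + z(-2*4*(-3)))² = ((5 - 8*6) + 23/8)² = ((5 - 48) + 23/8)² = (-43 + 23/8)² = (-321/8)² = 103041/64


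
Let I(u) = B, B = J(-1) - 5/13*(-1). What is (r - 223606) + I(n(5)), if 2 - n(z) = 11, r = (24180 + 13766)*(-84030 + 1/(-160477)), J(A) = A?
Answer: -6652531962596300/2086201 ≈ -3.1888e+9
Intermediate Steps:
r = -511697344173206/160477 (r = 37946*(-84030 - 1/160477) = 37946*(-13484882311/160477) = -511697344173206/160477 ≈ -3.1886e+9)
B = -8/13 (B = -1 - 5/13*(-1) = -1 + 5/13 = -8/13 ≈ -0.61539)
n(z) = -9 (n(z) = 2 - 1*11 = 2 - 11 = -9)
I(u) = -8/13
(r - 223606) + I(n(5)) = (-511697344173206/160477 - 223606) - 8/13 = -511733227793268/160477 - 8/13 = -6652531962596300/2086201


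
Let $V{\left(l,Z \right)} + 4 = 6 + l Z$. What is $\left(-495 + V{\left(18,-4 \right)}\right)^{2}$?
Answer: $319225$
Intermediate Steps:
$V{\left(l,Z \right)} = 2 + Z l$ ($V{\left(l,Z \right)} = -4 + \left(6 + l Z\right) = -4 + \left(6 + Z l\right) = 2 + Z l$)
$\left(-495 + V{\left(18,-4 \right)}\right)^{2} = \left(-495 + \left(2 - 72\right)\right)^{2} = \left(-495 - 70\right)^{2} = \left(-565\right)^{2} = 319225$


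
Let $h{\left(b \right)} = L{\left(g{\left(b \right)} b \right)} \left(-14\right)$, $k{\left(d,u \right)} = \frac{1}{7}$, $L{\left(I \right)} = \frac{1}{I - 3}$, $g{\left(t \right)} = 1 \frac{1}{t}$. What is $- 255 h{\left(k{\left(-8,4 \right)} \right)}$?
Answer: $-1785$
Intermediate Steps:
$g{\left(t \right)} = \frac{1}{t}$
$L{\left(I \right)} = \frac{1}{-3 + I}$
$k{\left(d,u \right)} = \frac{1}{7}$
$h{\left(b \right)} = 7$ ($h{\left(b \right)} = \frac{1}{-3 + \frac{b}{b}} \left(-14\right) = \frac{1}{-3 + 1} \left(-14\right) = \frac{1}{-2} \left(-14\right) = \left(- \frac{1}{2}\right) \left(-14\right) = 7$)
$- 255 h{\left(k{\left(-8,4 \right)} \right)} = \left(-255\right) 7 = -1785$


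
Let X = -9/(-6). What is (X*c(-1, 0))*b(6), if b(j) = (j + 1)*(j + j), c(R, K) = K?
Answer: 0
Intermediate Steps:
X = 3/2 (X = -9*(-⅙) = 3/2 ≈ 1.5000)
b(j) = 2*j*(1 + j) (b(j) = (1 + j)*(2*j) = 2*j*(1 + j))
(X*c(-1, 0))*b(6) = ((3/2)*0)*(2*6*(1 + 6)) = 0*(2*6*7) = 0*84 = 0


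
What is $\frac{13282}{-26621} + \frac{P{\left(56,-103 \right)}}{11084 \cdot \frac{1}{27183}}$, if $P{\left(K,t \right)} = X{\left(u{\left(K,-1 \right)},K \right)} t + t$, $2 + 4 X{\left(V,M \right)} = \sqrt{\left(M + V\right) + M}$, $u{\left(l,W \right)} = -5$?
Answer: $- \frac{4401718565}{34713784} - \frac{164697 \sqrt{107}}{2608} \approx -780.04$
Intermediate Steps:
$X{\left(V,M \right)} = - \frac{1}{2} + \frac{\sqrt{V + 2 M}}{4}$ ($X{\left(V,M \right)} = - \frac{1}{2} + \frac{\sqrt{\left(M + V\right) + M}}{4} = - \frac{1}{2} + \frac{\sqrt{V + 2 M}}{4}$)
$P{\left(K,t \right)} = t + t \left(- \frac{1}{2} + \frac{\sqrt{-5 + 2 K}}{4}\right)$ ($P{\left(K,t \right)} = \left(- \frac{1}{2} + \frac{\sqrt{-5 + 2 K}}{4}\right) t + t = t \left(- \frac{1}{2} + \frac{\sqrt{-5 + 2 K}}{4}\right) + t = t + t \left(- \frac{1}{2} + \frac{\sqrt{-5 + 2 K}}{4}\right)$)
$\frac{13282}{-26621} + \frac{P{\left(56,-103 \right)}}{11084 \cdot \frac{1}{27183}} = \frac{13282}{-26621} + \frac{\frac{1}{4} \left(-103\right) \left(2 + \sqrt{-5 + 2 \cdot 56}\right)}{11084 \cdot \frac{1}{27183}} = 13282 \left(- \frac{1}{26621}\right) + \frac{\frac{1}{4} \left(-103\right) \left(2 + \sqrt{-5 + 112}\right)}{11084 \cdot \frac{1}{27183}} = - \frac{13282}{26621} + \frac{\frac{1}{4} \left(-103\right) \left(2 + \sqrt{107}\right)}{\frac{652}{1599}} = - \frac{13282}{26621} + \left(- \frac{103}{2} - \frac{103 \sqrt{107}}{4}\right) \frac{1599}{652} = - \frac{13282}{26621} - \left(\frac{164697}{1304} + \frac{164697 \sqrt{107}}{2608}\right) = - \frac{4401718565}{34713784} - \frac{164697 \sqrt{107}}{2608}$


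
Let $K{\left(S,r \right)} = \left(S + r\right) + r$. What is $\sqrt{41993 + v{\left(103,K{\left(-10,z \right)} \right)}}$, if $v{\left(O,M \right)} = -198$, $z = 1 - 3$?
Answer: $\sqrt{41795} \approx 204.44$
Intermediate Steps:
$z = -2$
$K{\left(S,r \right)} = S + 2 r$
$\sqrt{41993 + v{\left(103,K{\left(-10,z \right)} \right)}} = \sqrt{41993 - 198} = \sqrt{41795}$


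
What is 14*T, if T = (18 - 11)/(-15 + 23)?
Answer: 49/4 ≈ 12.250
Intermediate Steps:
T = 7/8 ≈ 0.87500
14*T = 14*(7/8) = 49/4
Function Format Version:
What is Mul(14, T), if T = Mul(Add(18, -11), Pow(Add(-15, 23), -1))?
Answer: Rational(49, 4) ≈ 12.250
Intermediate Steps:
T = Rational(7, 8) (T = Mul(7, Pow(8, -1)) = Mul(7, Rational(1, 8)) = Rational(7, 8) ≈ 0.87500)
Mul(14, T) = Mul(14, Rational(7, 8)) = Rational(49, 4)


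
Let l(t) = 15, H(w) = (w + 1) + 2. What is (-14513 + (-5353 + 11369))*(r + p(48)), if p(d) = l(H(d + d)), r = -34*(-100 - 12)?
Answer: -32484031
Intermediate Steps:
r = 3808 (r = -34*(-112) = 3808)
H(w) = 3 + w (H(w) = (1 + w) + 2 = 3 + w)
p(d) = 15
(-14513 + (-5353 + 11369))*(r + p(48)) = (-14513 + (-5353 + 11369))*(3808 + 15) = (-14513 + 6016)*3823 = -8497*3823 = -32484031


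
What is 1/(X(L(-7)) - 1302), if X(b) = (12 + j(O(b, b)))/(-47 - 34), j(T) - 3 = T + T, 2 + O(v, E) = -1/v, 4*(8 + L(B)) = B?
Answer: -3159/4113455 ≈ -0.00076797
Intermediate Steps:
L(B) = -8 + B/4
O(v, E) = -2 - 1/v
j(T) = 3 + 2*T (j(T) = 3 + (T + T) = 3 + 2*T)
X(b) = -11/81 + 2/(81*b) (X(b) = (12 + (3 + 2*(-2 - 1/b)))/(-47 - 34) = (12 + (3 + (-4 - 2/b)))/(-81) = (12 + (-1 - 2/b))*(-1/81) = (11 - 2/b)*(-1/81) = -11/81 + 2/(81*b))
1/(X(L(-7)) - 1302) = 1/((2 - 11*(-8 + (¼)*(-7)))/(81*(-8 + (¼)*(-7))) - 1302) = 1/((2 - 11*(-8 - 7/4))/(81*(-8 - 7/4)) - 1302) = 1/((2 - 11*(-39/4))/(81*(-39/4)) - 1302) = 1/((1/81)*(-4/39)*(2 + 429/4) - 1302) = 1/((1/81)*(-4/39)*(437/4) - 1302) = 1/(-437/3159 - 1302) = 1/(-4113455/3159) = -3159/4113455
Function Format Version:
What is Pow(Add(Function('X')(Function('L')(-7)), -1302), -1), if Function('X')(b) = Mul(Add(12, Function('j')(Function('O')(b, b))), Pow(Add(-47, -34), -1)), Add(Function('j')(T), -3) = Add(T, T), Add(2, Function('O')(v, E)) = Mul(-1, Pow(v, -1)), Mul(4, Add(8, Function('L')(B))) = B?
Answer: Rational(-3159, 4113455) ≈ -0.00076797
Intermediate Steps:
Function('L')(B) = Add(-8, Mul(Rational(1, 4), B))
Function('O')(v, E) = Add(-2, Mul(-1, Pow(v, -1)))
Function('j')(T) = Add(3, Mul(2, T)) (Function('j')(T) = Add(3, Add(T, T)) = Add(3, Mul(2, T)))
Function('X')(b) = Add(Rational(-11, 81), Mul(Rational(2, 81), Pow(b, -1))) (Function('X')(b) = Mul(Add(12, Add(3, Mul(2, Add(-2, Mul(-1, Pow(b, -1)))))), Pow(Add(-47, -34), -1)) = Mul(Add(12, Add(3, Add(-4, Mul(-2, Pow(b, -1))))), Pow(-81, -1)) = Mul(Add(12, Add(-1, Mul(-2, Pow(b, -1)))), Rational(-1, 81)) = Mul(Add(11, Mul(-2, Pow(b, -1))), Rational(-1, 81)) = Add(Rational(-11, 81), Mul(Rational(2, 81), Pow(b, -1))))
Pow(Add(Function('X')(Function('L')(-7)), -1302), -1) = Pow(Add(Mul(Rational(1, 81), Pow(Add(-8, Mul(Rational(1, 4), -7)), -1), Add(2, Mul(-11, Add(-8, Mul(Rational(1, 4), -7))))), -1302), -1) = Pow(Add(Mul(Rational(1, 81), Pow(Add(-8, Rational(-7, 4)), -1), Add(2, Mul(-11, Add(-8, Rational(-7, 4))))), -1302), -1) = Pow(Add(Mul(Rational(1, 81), Pow(Rational(-39, 4), -1), Add(2, Mul(-11, Rational(-39, 4)))), -1302), -1) = Pow(Add(Mul(Rational(1, 81), Rational(-4, 39), Add(2, Rational(429, 4))), -1302), -1) = Pow(Add(Mul(Rational(1, 81), Rational(-4, 39), Rational(437, 4)), -1302), -1) = Pow(Add(Rational(-437, 3159), -1302), -1) = Pow(Rational(-4113455, 3159), -1) = Rational(-3159, 4113455)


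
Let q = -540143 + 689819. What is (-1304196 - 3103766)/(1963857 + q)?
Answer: -4407962/2113533 ≈ -2.0856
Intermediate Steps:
q = 149676
(-1304196 - 3103766)/(1963857 + q) = (-1304196 - 3103766)/(1963857 + 149676) = -4407962/2113533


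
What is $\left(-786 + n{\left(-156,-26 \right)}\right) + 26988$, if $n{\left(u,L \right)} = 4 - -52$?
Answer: $26258$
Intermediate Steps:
$n{\left(u,L \right)} = 56$ ($n{\left(u,L \right)} = 4 + 52 = 56$)
$\left(-786 + n{\left(-156,-26 \right)}\right) + 26988 = \left(-786 + 56\right) + 26988 = -730 + 26988 = 26258$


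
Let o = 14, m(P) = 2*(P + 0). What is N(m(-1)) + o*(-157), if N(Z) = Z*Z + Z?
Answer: -2196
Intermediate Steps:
m(P) = 2*P
N(Z) = Z + Z**2 (N(Z) = Z**2 + Z = Z + Z**2)
N(m(-1)) + o*(-157) = (2*(-1))*(1 + 2*(-1)) + 14*(-157) = -2*(1 - 2) - 2198 = -2*(-1) - 2198 = 2 - 2198 = -2196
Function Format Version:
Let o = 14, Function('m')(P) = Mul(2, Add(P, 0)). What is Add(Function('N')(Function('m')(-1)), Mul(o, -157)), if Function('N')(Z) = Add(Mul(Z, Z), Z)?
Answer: -2196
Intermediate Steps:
Function('m')(P) = Mul(2, P)
Function('N')(Z) = Add(Z, Pow(Z, 2)) (Function('N')(Z) = Add(Pow(Z, 2), Z) = Add(Z, Pow(Z, 2)))
Add(Function('N')(Function('m')(-1)), Mul(o, -157)) = Add(Mul(Mul(2, -1), Add(1, Mul(2, -1))), Mul(14, -157)) = Add(Mul(-2, Add(1, -2)), -2198) = Add(Mul(-2, -1), -2198) = Add(2, -2198) = -2196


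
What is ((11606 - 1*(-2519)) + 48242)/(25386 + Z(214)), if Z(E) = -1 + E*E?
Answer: 20789/23727 ≈ 0.87617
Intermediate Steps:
Z(E) = -1 + E²
((11606 - 1*(-2519)) + 48242)/(25386 + Z(214)) = ((11606 - 1*(-2519)) + 48242)/(25386 + (-1 + 214²)) = ((11606 + 2519) + 48242)/(25386 + (-1 + 45796)) = (14125 + 48242)/(25386 + 45795) = 62367/71181 = 62367*(1/71181) = 20789/23727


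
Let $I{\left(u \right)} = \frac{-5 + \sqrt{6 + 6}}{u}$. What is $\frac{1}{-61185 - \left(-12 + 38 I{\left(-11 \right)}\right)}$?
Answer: $- \frac{7404023}{453054169321} - \frac{836 \sqrt{3}}{453054169321} \approx -1.6346 \cdot 10^{-5}$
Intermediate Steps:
$I{\left(u \right)} = \frac{-5 + 2 \sqrt{3}}{u}$ ($I{\left(u \right)} = \frac{-5 + \sqrt{12}}{u} = \frac{-5 + 2 \sqrt{3}}{u}$)
$\frac{1}{-61185 - \left(-12 + 38 I{\left(-11 \right)}\right)} = \frac{1}{-61185 - \left(-12 + 38 \frac{-5 + 2 \sqrt{3}}{-11}\right)} = \frac{1}{-61185 + \left(- 38 \left(- \frac{-5 + 2 \sqrt{3}}{11}\right) + \left(-62 + 74\right)\right)} = \frac{1}{-61185 + \left(- 38 \left(\frac{5}{11} - \frac{2 \sqrt{3}}{11}\right) + 12\right)} = \frac{1}{-61185 + \left(\left(- \frac{190}{11} + \frac{76 \sqrt{3}}{11}\right) + 12\right)} = \frac{1}{-61185 - \left(\frac{58}{11} - \frac{76 \sqrt{3}}{11}\right)} = \frac{1}{- \frac{673093}{11} + \frac{76 \sqrt{3}}{11}}$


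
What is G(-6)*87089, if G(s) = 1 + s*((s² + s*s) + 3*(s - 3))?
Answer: -23426941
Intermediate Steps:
G(s) = 1 + s*(-9 + 2*s² + 3*s) (G(s) = 1 + s*((s² + s²) + 3*(-3 + s)) = 1 + s*(2*s² + (-9 + 3*s)) = 1 + s*(-9 + 2*s² + 3*s))
G(-6)*87089 = (1 - 9*(-6) + 2*(-6)³ + 3*(-6)²)*87089 = (1 + 54 + 2*(-216) + 3*36)*87089 = (1 + 54 - 432 + 108)*87089 = -269*87089 = -23426941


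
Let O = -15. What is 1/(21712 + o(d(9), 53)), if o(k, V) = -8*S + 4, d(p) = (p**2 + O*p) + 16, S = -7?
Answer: 1/21772 ≈ 4.5931e-5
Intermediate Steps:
d(p) = 16 + p**2 - 15*p (d(p) = (p**2 - 15*p) + 16 = 16 + p**2 - 15*p)
o(k, V) = 60 (o(k, V) = -8*(-7) + 4 = 56 + 4 = 60)
1/(21712 + o(d(9), 53)) = 1/(21712 + 60) = 1/21772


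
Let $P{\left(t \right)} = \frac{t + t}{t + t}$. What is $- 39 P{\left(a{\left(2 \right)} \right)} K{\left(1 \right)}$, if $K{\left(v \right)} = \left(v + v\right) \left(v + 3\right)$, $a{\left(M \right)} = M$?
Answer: $-312$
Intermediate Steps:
$K{\left(v \right)} = 2 v \left(3 + v\right)$
$P{\left(t \right)} = 1$ ($P{\left(t \right)} = \frac{2 t}{2 t} = 2 t \frac{1}{2 t} = 1$)
$- 39 P{\left(a{\left(2 \right)} \right)} K{\left(1 \right)} = \left(-39\right) 1 \cdot 2 \cdot 1 \left(3 + 1\right) = - 39 \cdot 2 \cdot 1 \cdot 4 = \left(-39\right) 8 = -312$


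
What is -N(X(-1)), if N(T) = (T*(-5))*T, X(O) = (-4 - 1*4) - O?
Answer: 245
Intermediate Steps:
X(O) = -8 - O (X(O) = (-4 - 4) - O = -8 - O)
N(T) = -5*T**2 (N(T) = (-5*T)*T = -5*T**2)
-N(X(-1)) = -(-5)*(-8 - 1*(-1))**2 = -(-5)*(-8 + 1)**2 = -(-5)*(-7)**2 = -(-5)*49 = -1*(-245) = 245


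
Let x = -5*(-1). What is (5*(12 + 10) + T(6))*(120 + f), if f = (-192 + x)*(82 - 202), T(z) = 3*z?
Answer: 2887680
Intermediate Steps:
x = 5
f = 22440 (f = (-192 + 5)*(82 - 202) = -187*(-120) = 22440)
(5*(12 + 10) + T(6))*(120 + f) = (5*(12 + 10) + 3*6)*(120 + 22440) = (5*22 + 18)*22560 = (110 + 18)*22560 = 128*22560 = 2887680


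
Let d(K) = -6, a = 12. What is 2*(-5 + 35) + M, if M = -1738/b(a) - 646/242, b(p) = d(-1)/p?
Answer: 427533/121 ≈ 3533.3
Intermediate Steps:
b(p) = -6/p
M = 420273/121 (M = -1738/((-6/12)) - 646/242 = -1738/((-6*1/12)) - 646*1/242 = -1738/(-½) - 323/121 = -1738*(-2) - 323/121 = 3476 - 323/121 = 420273/121 ≈ 3473.3)
2*(-5 + 35) + M = 2*(-5 + 35) + 420273/121 = 2*30 + 420273/121 = 60 + 420273/121 = 427533/121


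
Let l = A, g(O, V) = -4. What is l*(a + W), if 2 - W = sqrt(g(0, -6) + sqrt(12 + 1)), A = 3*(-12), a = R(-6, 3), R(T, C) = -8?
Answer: 216 + 36*sqrt(-4 + sqrt(13)) ≈ 216.0 + 22.61*I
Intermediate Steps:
a = -8
A = -36
W = 2 - sqrt(-4 + sqrt(13)) (W = 2 - sqrt(-4 + sqrt(12 + 1)) = 2 - sqrt(-4 + sqrt(13)) ≈ 2.0 - 0.62805*I)
l = -36
l*(a + W) = -36*(-8 + (2 - sqrt(-4 + sqrt(13)))) = -36*(-6 - sqrt(-4 + sqrt(13))) = 216 + 36*sqrt(-4 + sqrt(13))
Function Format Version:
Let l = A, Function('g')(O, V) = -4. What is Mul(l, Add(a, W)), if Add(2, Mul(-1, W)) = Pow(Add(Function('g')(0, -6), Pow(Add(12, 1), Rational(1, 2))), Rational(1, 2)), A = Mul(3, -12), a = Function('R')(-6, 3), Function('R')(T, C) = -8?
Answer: Add(216, Mul(36, Pow(Add(-4, Pow(13, Rational(1, 2))), Rational(1, 2)))) ≈ Add(216.00, Mul(22.610, I))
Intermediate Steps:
a = -8
A = -36
W = Add(2, Mul(-1, Pow(Add(-4, Pow(13, Rational(1, 2))), Rational(1, 2)))) (W = Add(2, Mul(-1, Pow(Add(-4, Pow(Add(12, 1), Rational(1, 2))), Rational(1, 2)))) = Add(2, Mul(-1, Pow(Add(-4, Pow(13, Rational(1, 2))), Rational(1, 2)))) ≈ Add(2.0000, Mul(-0.62805, I)))
l = -36
Mul(l, Add(a, W)) = Mul(-36, Add(-8, Add(2, Mul(-1, Pow(Add(-4, Pow(13, Rational(1, 2))), Rational(1, 2)))))) = Mul(-36, Add(-6, Mul(-1, Pow(Add(-4, Pow(13, Rational(1, 2))), Rational(1, 2))))) = Add(216, Mul(36, Pow(Add(-4, Pow(13, Rational(1, 2))), Rational(1, 2))))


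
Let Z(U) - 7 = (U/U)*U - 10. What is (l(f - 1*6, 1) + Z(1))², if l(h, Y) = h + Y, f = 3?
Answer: 16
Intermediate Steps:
Z(U) = -3 + U (Z(U) = 7 + ((U/U)*U - 10) = 7 + (1*U - 10) = 7 + (U - 10) = 7 + (-10 + U) = -3 + U)
l(h, Y) = Y + h
(l(f - 1*6, 1) + Z(1))² = ((1 + (3 - 1*6)) + (-3 + 1))² = ((1 + (3 - 6)) - 2)² = ((1 - 3) - 2)² = (-2 - 2)² = (-4)² = 16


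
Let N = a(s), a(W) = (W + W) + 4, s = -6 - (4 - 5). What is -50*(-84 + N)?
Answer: 4500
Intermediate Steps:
s = -5 (s = -6 - 1*(-1) = -6 + 1 = -5)
a(W) = 4 + 2*W (a(W) = 2*W + 4 = 4 + 2*W)
N = -6 (N = 4 + 2*(-5) = 4 - 10 = -6)
-50*(-84 + N) = -50*(-84 - 6) = -50*(-90) = 4500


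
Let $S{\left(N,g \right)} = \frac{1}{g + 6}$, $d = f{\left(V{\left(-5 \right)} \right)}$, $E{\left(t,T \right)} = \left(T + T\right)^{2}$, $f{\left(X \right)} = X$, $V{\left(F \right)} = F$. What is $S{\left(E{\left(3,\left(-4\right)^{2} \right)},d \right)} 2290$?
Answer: $2290$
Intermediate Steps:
$E{\left(t,T \right)} = 4 T^{2}$ ($E{\left(t,T \right)} = \left(2 T\right)^{2} = 4 T^{2}$)
$d = -5$
$S{\left(N,g \right)} = \frac{1}{6 + g}$
$S{\left(E{\left(3,\left(-4\right)^{2} \right)},d \right)} 2290 = \frac{1}{6 - 5} \cdot 2290 = 1^{-1} \cdot 2290 = 1 \cdot 2290 = 2290$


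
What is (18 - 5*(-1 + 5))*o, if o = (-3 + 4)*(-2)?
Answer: 4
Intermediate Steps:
o = -2 (o = 1*(-2) = -2)
(18 - 5*(-1 + 5))*o = (18 - 5*(-1 + 5))*(-2) = (18 - 5*4)*(-2) = (18 - 20)*(-2) = -2*(-2) = 4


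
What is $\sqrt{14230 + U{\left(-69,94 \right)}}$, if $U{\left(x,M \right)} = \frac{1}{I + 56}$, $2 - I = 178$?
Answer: $\frac{\sqrt{51227970}}{60} \approx 119.29$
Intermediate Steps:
$I = -176$ ($I = 2 - 178 = -176$)
$U{\left(x,M \right)} = - \frac{1}{120}$ ($U{\left(x,M \right)} = \frac{1}{-176 + 56} = \frac{1}{-120} = - \frac{1}{120}$)
$\sqrt{14230 + U{\left(-69,94 \right)}} = \sqrt{14230 - \frac{1}{120}} = \sqrt{\frac{1707599}{120}} = \frac{\sqrt{51227970}}{60}$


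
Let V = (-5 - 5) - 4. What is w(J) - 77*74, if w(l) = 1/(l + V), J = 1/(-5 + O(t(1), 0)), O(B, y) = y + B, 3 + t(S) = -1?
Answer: -723655/127 ≈ -5698.1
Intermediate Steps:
t(S) = -4 (t(S) = -3 - 1 = -4)
O(B, y) = B + y
V = -14 (V = -10 - 4 = -14)
J = -⅑ (J = 1/(-5 + (-4 + 0)) = 1/(-5 - 4) = 1/(-9) = -⅑ ≈ -0.11111)
w(l) = 1/(-14 + l) (w(l) = 1/(l - 14) = 1/(-14 + l))
w(J) - 77*74 = 1/(-14 - ⅑) - 77*74 = 1/(-127/9) - 5698 = -9/127 - 5698 = -723655/127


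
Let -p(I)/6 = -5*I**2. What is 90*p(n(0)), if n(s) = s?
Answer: 0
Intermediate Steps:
p(I) = 30*I**2 (p(I) = -(-30)*I**2 = 30*I**2)
90*p(n(0)) = 90*(30*0**2) = 90*(30*0) = 90*0 = 0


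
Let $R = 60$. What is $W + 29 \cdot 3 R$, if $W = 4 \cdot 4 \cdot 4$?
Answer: $5284$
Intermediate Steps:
$W = 64$ ($W = 16 \cdot 4 = 64$)
$W + 29 \cdot 3 R = 64 + 29 \cdot 3 \cdot 60 = 64 + 87 \cdot 60 = 64 + 5220 = 5284$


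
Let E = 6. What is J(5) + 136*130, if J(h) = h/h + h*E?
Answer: 17711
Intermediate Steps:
J(h) = 1 + 6*h (J(h) = h/h + h*6 = 1 + 6*h)
J(5) + 136*130 = (1 + 6*5) + 136*130 = (1 + 30) + 17680 = 31 + 17680 = 17711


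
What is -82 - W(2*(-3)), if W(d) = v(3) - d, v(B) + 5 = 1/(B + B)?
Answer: -499/6 ≈ -83.167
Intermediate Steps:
v(B) = -5 + 1/(2*B) (v(B) = -5 + 1/(B + B) = -5 + 1/(2*B))
W(d) = -29/6 - d (W(d) = (-5 + (½)/3) - d = (-5 + (½)*(⅓)) - d = (-5 + ⅙) - d = -29/6 - d)
-82 - W(2*(-3)) = -82 - (-29/6 - 2*(-3)) = -82 - (-29/6 - 1*(-6)) = -82 - (-29/6 + 6) = -82 - 1*7/6 = -82 - 7/6 = -499/6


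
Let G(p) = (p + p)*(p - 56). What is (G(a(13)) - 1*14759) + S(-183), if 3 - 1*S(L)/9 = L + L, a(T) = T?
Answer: -12556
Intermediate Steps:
G(p) = 2*p*(-56 + p) (G(p) = (2*p)*(-56 + p) = 2*p*(-56 + p))
S(L) = 27 - 18*L (S(L) = 27 - 9*(L + L) = 27 - 18*L)
(G(a(13)) - 1*14759) + S(-183) = (2*13*(-56 + 13) - 1*14759) + (27 - 18*(-183)) = (2*13*(-43) - 14759) + (27 + 3294) = (-1118 - 14759) + 3321 = -15877 + 3321 = -12556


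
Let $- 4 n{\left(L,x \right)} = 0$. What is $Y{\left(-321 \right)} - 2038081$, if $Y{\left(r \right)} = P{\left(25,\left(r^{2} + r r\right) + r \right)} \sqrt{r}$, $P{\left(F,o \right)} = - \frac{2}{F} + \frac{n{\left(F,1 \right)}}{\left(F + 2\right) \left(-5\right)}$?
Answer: $-2038081 - \frac{2 i \sqrt{321}}{25} \approx -2.0381 \cdot 10^{6} - 1.4333 i$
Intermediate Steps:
$n{\left(L,x \right)} = 0$ ($n{\left(L,x \right)} = \left(- \frac{1}{4}\right) 0 = 0$)
$P{\left(F,o \right)} = - \frac{2}{F}$ ($P{\left(F,o \right)} = - \frac{2}{F} + \frac{0}{\left(F + 2\right) \left(-5\right)} = - \frac{2}{F} + \frac{0}{\left(2 + F\right) \left(-5\right)} = - \frac{2}{F} + \frac{0}{-10 - 5 F} = - \frac{2}{F} + 0 = - \frac{2}{F}$)
$Y{\left(r \right)} = - \frac{2 \sqrt{r}}{25}$ ($Y{\left(r \right)} = - \frac{2}{25} \sqrt{r} = \left(-2\right) \frac{1}{25} \sqrt{r} = - \frac{2 \sqrt{r}}{25}$)
$Y{\left(-321 \right)} - 2038081 = - \frac{2 \sqrt{-321}}{25} - 2038081 = - \frac{2 i \sqrt{321}}{25} - 2038081 = -2038081 - \frac{2 i \sqrt{321}}{25}$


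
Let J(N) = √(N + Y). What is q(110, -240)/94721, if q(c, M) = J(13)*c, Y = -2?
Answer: 10*√11/8611 ≈ 0.0038516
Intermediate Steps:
J(N) = √(-2 + N) (J(N) = √(N - 2) = √(-2 + N))
q(c, M) = c*√11 (q(c, M) = √(-2 + 13)*c = √11*c = c*√11)
q(110, -240)/94721 = (110*√11)/94721 = (110*√11)*(1/94721) = 10*√11/8611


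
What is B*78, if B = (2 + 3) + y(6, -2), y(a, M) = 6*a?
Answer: 3198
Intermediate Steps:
B = 41 (B = (2 + 3) + 6*6 = 5 + 36 = 41)
B*78 = 41*78 = 3198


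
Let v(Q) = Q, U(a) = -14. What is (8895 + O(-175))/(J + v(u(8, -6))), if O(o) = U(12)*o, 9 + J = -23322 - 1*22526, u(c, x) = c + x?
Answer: -2269/9171 ≈ -0.24741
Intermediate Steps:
J = -45857 (J = -9 + (-23322 - 1*22526) = -9 + (-23322 - 22526) = -9 - 45848 = -45857)
O(o) = -14*o
(8895 + O(-175))/(J + v(u(8, -6))) = (8895 - 14*(-175))/(-45857 + (8 - 6)) = (8895 + 2450)/(-45857 + 2) = 11345/(-45855) = 11345*(-1/45855) = -2269/9171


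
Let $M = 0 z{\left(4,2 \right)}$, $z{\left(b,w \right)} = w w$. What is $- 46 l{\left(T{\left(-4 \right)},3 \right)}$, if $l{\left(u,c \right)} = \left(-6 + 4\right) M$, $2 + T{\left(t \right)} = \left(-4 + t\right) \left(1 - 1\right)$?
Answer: $0$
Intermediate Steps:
$z{\left(b,w \right)} = w^{2}$
$T{\left(t \right)} = -2$ ($T{\left(t \right)} = -2 + \left(-4 + t\right) \left(1 - 1\right) = -2 + \left(-4 + t\right) 0 = -2 + 0 = -2$)
$M = 0$ ($M = 0 \cdot 2^{2} = 0 \cdot 4 = 0$)
$l{\left(u,c \right)} = 0$ ($l{\left(u,c \right)} = \left(-6 + 4\right) 0 = \left(-2\right) 0 = 0$)
$- 46 l{\left(T{\left(-4 \right)},3 \right)} = \left(-46\right) 0 = 0$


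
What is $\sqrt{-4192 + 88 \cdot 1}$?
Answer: $6 i \sqrt{114} \approx 64.063 i$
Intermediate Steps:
$\sqrt{-4192 + 88 \cdot 1} = \sqrt{-4192 + 88} = \sqrt{-4104} = 6 i \sqrt{114}$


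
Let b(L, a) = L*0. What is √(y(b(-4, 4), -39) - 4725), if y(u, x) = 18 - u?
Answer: 3*I*√523 ≈ 68.608*I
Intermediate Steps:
b(L, a) = 0
√(y(b(-4, 4), -39) - 4725) = √((18 - 1*0) - 4725) = √((18 + 0) - 4725) = √(18 - 4725) = √(-4707) = 3*I*√523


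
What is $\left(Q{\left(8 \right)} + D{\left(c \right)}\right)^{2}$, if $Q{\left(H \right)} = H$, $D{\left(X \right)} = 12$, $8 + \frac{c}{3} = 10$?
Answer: $400$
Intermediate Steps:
$c = 6$ ($c = -24 + 3 \cdot 10 = -24 + 30 = 6$)
$\left(Q{\left(8 \right)} + D{\left(c \right)}\right)^{2} = \left(8 + 12\right)^{2} = 20^{2} = 400$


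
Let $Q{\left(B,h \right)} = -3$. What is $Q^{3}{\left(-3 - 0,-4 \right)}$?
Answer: $-27$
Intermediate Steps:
$Q^{3}{\left(-3 - 0,-4 \right)} = \left(-3\right)^{3} = -27$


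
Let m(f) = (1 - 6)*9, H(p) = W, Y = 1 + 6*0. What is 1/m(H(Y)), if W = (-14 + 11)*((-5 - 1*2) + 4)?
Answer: -1/45 ≈ -0.022222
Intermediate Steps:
W = 9 (W = -3*((-5 - 2) + 4) = -3*(-7 + 4) = -3*(-3) = 9)
Y = 1 (Y = 1 + 0 = 1)
H(p) = 9
m(f) = -45 (m(f) = -5*9 = -45)
1/m(H(Y)) = 1/(-45) = -1/45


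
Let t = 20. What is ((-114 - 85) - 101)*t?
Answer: -6000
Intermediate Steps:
((-114 - 85) - 101)*t = ((-114 - 85) - 101)*20 = (-199 - 101)*20 = -300*20 = -6000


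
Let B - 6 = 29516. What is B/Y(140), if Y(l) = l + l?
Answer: 14761/140 ≈ 105.44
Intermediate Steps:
B = 29522 (B = 6 + 29516 = 29522)
Y(l) = 2*l
B/Y(140) = 29522/((2*140)) = 29522/280 = 29522*(1/280) = 14761/140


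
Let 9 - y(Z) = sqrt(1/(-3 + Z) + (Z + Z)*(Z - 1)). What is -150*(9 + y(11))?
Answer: -2700 + 75*sqrt(3522)/2 ≈ -474.51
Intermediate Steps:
y(Z) = 9 - sqrt(1/(-3 + Z) + 2*Z*(-1 + Z)) (y(Z) = 9 - sqrt(1/(-3 + Z) + (Z + Z)*(Z - 1)) = 9 - sqrt(1/(-3 + Z) + (2*Z)*(-1 + Z)) = 9 - sqrt(1/(-3 + Z) + 2*Z*(-1 + Z)))
-150*(9 + y(11)) = -150*(9 + (9 - sqrt((1 + 2*11*(-1 + 11)*(-3 + 11))/(-3 + 11)))) = -150*(9 + (9 - sqrt((1 + 2*11*10*8)/8))) = -150*(9 + (9 - sqrt((1 + 1760)/8))) = -150*(9 + (9 - sqrt((1/8)*1761))) = -150*(9 + (9 - sqrt(1761/8))) = -150*(9 + (9 - sqrt(3522)/4)) = -150*(18 - sqrt(3522)/4) = -2700 + 75*sqrt(3522)/2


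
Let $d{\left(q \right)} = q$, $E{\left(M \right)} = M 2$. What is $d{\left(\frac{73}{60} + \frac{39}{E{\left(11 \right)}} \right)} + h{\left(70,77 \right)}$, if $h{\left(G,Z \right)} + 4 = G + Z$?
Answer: $\frac{96353}{660} \approx 145.99$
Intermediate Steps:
$E{\left(M \right)} = 2 M$
$h{\left(G,Z \right)} = -4 + G + Z$ ($h{\left(G,Z \right)} = -4 + \left(G + Z\right) = -4 + G + Z$)
$d{\left(\frac{73}{60} + \frac{39}{E{\left(11 \right)}} \right)} + h{\left(70,77 \right)} = \left(\frac{73}{60} + \frac{39}{2 \cdot 11}\right) + \left(-4 + 70 + 77\right) = \left(73 \cdot \frac{1}{60} + \frac{39}{22}\right) + 143 = \left(\frac{73}{60} + 39 \cdot \frac{1}{22}\right) + 143 = \left(\frac{73}{60} + \frac{39}{22}\right) + 143 = \frac{1973}{660} + 143 = \frac{96353}{660}$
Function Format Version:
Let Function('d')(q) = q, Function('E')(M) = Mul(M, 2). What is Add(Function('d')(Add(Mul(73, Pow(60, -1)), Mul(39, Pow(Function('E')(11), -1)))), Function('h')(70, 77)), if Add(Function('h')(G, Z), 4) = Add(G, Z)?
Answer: Rational(96353, 660) ≈ 145.99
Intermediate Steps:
Function('E')(M) = Mul(2, M)
Function('h')(G, Z) = Add(-4, G, Z) (Function('h')(G, Z) = Add(-4, Add(G, Z)) = Add(-4, G, Z))
Add(Function('d')(Add(Mul(73, Pow(60, -1)), Mul(39, Pow(Function('E')(11), -1)))), Function('h')(70, 77)) = Add(Add(Mul(73, Pow(60, -1)), Mul(39, Pow(Mul(2, 11), -1))), Add(-4, 70, 77)) = Add(Add(Mul(73, Rational(1, 60)), Mul(39, Pow(22, -1))), 143) = Add(Add(Rational(73, 60), Mul(39, Rational(1, 22))), 143) = Add(Add(Rational(73, 60), Rational(39, 22)), 143) = Add(Rational(1973, 660), 143) = Rational(96353, 660)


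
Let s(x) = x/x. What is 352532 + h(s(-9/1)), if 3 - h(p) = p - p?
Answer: 352535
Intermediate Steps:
s(x) = 1
h(p) = 3 (h(p) = 3 - (p - p) = 3 - 1*0 = 3 + 0 = 3)
352532 + h(s(-9/1)) = 352532 + 3 = 352535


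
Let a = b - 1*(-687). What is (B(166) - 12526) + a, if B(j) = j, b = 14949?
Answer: 3276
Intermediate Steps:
a = 15636 (a = 14949 - 1*(-687) = 14949 + 687 = 15636)
(B(166) - 12526) + a = (166 - 12526) + 15636 = -12360 + 15636 = 3276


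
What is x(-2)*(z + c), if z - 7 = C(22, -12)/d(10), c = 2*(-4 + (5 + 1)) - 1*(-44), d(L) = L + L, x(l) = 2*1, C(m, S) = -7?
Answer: 1093/10 ≈ 109.30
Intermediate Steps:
x(l) = 2
d(L) = 2*L
c = 48 (c = 2*(-4 + 6) + 44 = 2*2 + 44 = 4 + 44 = 48)
z = 133/20 (z = 7 - 7/(2*10) = 7 - 7/20 = 133/20 ≈ 6.6500)
x(-2)*(z + c) = 2*(133/20 + 48) = 2*(1093/20) = 1093/10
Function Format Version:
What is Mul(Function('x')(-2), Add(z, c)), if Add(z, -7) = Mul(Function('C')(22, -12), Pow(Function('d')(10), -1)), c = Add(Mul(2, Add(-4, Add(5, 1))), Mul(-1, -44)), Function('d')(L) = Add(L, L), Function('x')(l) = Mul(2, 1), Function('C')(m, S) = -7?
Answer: Rational(1093, 10) ≈ 109.30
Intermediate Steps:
Function('x')(l) = 2
Function('d')(L) = Mul(2, L)
c = 48 (c = Add(Mul(2, Add(-4, 6)), 44) = Add(Mul(2, 2), 44) = Add(4, 44) = 48)
z = Rational(133, 20) (z = Add(7, Mul(-7, Pow(Mul(2, 10), -1))) = Add(7, Mul(-7, Pow(20, -1))) = Add(7, Mul(-7, Rational(1, 20))) = Add(7, Rational(-7, 20)) = Rational(133, 20) ≈ 6.6500)
Mul(Function('x')(-2), Add(z, c)) = Mul(2, Add(Rational(133, 20), 48)) = Mul(2, Rational(1093, 20)) = Rational(1093, 10)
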